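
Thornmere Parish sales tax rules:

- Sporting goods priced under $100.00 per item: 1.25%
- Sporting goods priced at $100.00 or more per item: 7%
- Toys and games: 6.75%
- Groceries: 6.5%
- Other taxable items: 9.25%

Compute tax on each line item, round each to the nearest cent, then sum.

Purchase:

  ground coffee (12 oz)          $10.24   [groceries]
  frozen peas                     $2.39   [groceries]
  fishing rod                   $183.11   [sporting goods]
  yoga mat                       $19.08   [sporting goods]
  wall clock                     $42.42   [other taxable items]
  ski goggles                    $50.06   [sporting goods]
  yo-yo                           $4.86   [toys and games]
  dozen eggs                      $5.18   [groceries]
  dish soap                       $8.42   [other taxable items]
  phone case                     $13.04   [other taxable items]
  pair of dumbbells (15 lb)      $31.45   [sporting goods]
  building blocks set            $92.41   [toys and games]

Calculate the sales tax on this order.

$27.73

Ground coffee (12 oz) $10.24: groceries → 6.5% → $0.67
Frozen peas $2.39: groceries → 6.5% → $0.16
Fishing rod $183.11: sporting goods, $100.00 or more → 7% → $12.82
Yoga mat $19.08: sporting goods, under $100.00 → 1.25% → $0.24
Wall clock $42.42: other taxable items → 9.25% → $3.92
Ski goggles $50.06: sporting goods, under $100.00 → 1.25% → $0.63
Yo-yo $4.86: toys and games → 6.75% → $0.33
Dozen eggs $5.18: groceries → 6.5% → $0.34
Dish soap $8.42: other taxable items → 9.25% → $0.78
Phone case $13.04: other taxable items → 9.25% → $1.21
Pair of dumbbells (15 lb) $31.45: sporting goods, under $100.00 → 1.25% → $0.39
Building blocks set $92.41: toys and games → 6.75% → $6.24
Total tax = $0.67 + $0.16 + $12.82 + $0.24 + $3.92 + $0.63 + $0.33 + $0.34 + $0.78 + $1.21 + $0.39 + $6.24 = $27.73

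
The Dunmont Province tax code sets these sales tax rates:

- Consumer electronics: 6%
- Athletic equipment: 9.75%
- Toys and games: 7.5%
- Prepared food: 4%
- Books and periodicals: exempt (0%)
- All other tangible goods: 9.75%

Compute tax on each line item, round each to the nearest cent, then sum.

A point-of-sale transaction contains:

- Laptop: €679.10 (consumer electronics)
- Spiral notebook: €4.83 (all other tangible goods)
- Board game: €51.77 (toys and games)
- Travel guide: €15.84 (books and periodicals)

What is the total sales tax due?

€45.10

Laptop €679.10: consumer electronics → 6% → €40.75
Spiral notebook €4.83: all other tangible goods → 9.75% → €0.47
Board game €51.77: toys and games → 7.5% → €3.88
Travel guide €15.84: books and periodicals → 0% → €0.00
Total tax = €40.75 + €0.47 + €3.88 = €45.10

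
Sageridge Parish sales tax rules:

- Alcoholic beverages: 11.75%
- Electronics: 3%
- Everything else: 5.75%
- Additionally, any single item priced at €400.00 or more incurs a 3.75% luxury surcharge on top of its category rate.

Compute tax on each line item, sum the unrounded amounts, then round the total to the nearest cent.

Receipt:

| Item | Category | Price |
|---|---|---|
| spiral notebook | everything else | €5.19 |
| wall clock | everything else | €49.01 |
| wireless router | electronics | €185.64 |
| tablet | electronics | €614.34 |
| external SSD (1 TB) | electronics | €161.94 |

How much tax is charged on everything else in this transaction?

€3.12

Spiral notebook €5.19: everything else → 5.75% → €0.298425
Wall clock €49.01: everything else → 5.75% → €2.818075
Tax on everything else: unrounded sum = €3.1165 → €3.12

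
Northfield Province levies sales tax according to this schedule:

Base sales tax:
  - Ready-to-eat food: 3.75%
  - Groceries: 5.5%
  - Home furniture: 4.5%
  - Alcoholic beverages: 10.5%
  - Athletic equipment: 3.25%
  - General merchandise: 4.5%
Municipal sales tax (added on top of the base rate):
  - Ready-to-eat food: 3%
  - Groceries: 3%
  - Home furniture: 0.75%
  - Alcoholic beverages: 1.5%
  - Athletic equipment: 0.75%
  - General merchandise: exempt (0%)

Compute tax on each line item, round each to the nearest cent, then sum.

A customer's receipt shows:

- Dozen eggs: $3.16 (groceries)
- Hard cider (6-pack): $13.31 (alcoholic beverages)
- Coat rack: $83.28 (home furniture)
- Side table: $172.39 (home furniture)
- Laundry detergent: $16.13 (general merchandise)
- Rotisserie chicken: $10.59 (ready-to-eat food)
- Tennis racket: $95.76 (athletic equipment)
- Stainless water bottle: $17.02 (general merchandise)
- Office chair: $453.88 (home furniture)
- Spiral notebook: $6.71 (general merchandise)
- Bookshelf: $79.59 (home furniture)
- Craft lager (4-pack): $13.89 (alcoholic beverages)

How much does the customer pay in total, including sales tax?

$1017.02

Dozen eggs $3.16: groceries → 5.5% + 3% municipal = 8.5% → $0.27
Hard cider (6-pack) $13.31: alcoholic beverages → 10.5% + 1.5% municipal = 12% → $1.60
Coat rack $83.28: home furniture → 4.5% + 0.75% municipal = 5.25% → $4.37
Side table $172.39: home furniture → 4.5% + 0.75% municipal = 5.25% → $9.05
Laundry detergent $16.13: general merchandise → 4.5% + 0% municipal = 4.5% → $0.73
Rotisserie chicken $10.59: ready-to-eat food → 3.75% + 3% municipal = 6.75% → $0.71
Tennis racket $95.76: athletic equipment → 3.25% + 0.75% municipal = 4% → $3.83
Stainless water bottle $17.02: general merchandise → 4.5% + 0% municipal = 4.5% → $0.77
Office chair $453.88: home furniture → 4.5% + 0.75% municipal = 5.25% → $23.83
Spiral notebook $6.71: general merchandise → 4.5% + 0% municipal = 4.5% → $0.30
Bookshelf $79.59: home furniture → 4.5% + 0.75% municipal = 5.25% → $4.18
Craft lager (4-pack) $13.89: alcoholic beverages → 10.5% + 1.5% municipal = 12% → $1.67
Subtotal = $965.71; tax = $51.31; total due = $1017.02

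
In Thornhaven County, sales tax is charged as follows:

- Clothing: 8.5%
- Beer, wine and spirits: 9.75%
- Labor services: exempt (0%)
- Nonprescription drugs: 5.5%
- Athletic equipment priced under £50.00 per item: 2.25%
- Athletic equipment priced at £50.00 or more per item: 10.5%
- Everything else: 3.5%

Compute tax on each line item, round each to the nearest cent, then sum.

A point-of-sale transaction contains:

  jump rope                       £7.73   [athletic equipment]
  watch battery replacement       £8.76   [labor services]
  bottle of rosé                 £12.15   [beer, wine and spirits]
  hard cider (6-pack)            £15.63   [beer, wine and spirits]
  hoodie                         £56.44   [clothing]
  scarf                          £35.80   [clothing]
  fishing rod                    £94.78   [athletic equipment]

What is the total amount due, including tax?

Jump rope £7.73: athletic equipment, under £50.00 → 2.25% → £0.17
Watch battery replacement £8.76: labor services → 0% → £0.00
Bottle of rosé £12.15: beer, wine and spirits → 9.75% → £1.18
Hard cider (6-pack) £15.63: beer, wine and spirits → 9.75% → £1.52
Hoodie £56.44: clothing → 8.5% → £4.80
Scarf £35.80: clothing → 8.5% → £3.04
Fishing rod £94.78: athletic equipment, £50.00 or more → 10.5% → £9.95
Subtotal = £231.29; tax = £20.66; total due = £251.95

£251.95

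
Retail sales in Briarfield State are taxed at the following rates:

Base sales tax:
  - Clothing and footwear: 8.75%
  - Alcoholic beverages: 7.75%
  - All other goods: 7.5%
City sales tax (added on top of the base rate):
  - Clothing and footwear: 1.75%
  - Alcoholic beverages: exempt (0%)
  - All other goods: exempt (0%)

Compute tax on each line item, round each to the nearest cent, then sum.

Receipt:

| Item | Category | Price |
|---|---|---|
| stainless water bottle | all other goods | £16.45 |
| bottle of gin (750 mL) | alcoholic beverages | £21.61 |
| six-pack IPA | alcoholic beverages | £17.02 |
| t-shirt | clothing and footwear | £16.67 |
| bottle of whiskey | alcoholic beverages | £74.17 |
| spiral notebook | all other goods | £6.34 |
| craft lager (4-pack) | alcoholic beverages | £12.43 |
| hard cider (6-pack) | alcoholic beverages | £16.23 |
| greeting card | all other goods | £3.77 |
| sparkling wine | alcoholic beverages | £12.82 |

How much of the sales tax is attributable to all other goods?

Stainless water bottle £16.45: all other goods → 7.5% + 0% city = 7.5% → £1.23
Spiral notebook £6.34: all other goods → 7.5% + 0% city = 7.5% → £0.48
Greeting card £3.77: all other goods → 7.5% + 0% city = 7.5% → £0.28
Tax on all other goods = £1.23 + £0.48 + £0.28 = £1.99

£1.99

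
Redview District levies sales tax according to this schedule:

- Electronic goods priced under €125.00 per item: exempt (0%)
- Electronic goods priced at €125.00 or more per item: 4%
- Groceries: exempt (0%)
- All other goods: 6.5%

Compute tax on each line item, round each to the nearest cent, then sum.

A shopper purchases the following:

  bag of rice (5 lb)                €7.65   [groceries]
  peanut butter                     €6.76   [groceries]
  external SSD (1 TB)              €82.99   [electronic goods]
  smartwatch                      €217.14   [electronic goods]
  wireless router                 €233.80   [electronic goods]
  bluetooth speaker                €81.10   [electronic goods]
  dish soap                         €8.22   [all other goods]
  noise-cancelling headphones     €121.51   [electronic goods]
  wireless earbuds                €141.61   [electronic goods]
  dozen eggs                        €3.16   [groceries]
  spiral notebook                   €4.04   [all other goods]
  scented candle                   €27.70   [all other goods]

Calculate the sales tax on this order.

Bag of rice (5 lb) €7.65: groceries → 0% → €0.00
Peanut butter €6.76: groceries → 0% → €0.00
External SSD (1 TB) €82.99: electronic goods, under €125.00 → 0% → €0.00
Smartwatch €217.14: electronic goods, €125.00 or more → 4% → €8.69
Wireless router €233.80: electronic goods, €125.00 or more → 4% → €9.35
Bluetooth speaker €81.10: electronic goods, under €125.00 → 0% → €0.00
Dish soap €8.22: all other goods → 6.5% → €0.53
Noise-cancelling headphones €121.51: electronic goods, under €125.00 → 0% → €0.00
Wireless earbuds €141.61: electronic goods, €125.00 or more → 4% → €5.66
Dozen eggs €3.16: groceries → 0% → €0.00
Spiral notebook €4.04: all other goods → 6.5% → €0.26
Scented candle €27.70: all other goods → 6.5% → €1.80
Total tax = €8.69 + €9.35 + €0.53 + €5.66 + €0.26 + €1.80 = €26.29

€26.29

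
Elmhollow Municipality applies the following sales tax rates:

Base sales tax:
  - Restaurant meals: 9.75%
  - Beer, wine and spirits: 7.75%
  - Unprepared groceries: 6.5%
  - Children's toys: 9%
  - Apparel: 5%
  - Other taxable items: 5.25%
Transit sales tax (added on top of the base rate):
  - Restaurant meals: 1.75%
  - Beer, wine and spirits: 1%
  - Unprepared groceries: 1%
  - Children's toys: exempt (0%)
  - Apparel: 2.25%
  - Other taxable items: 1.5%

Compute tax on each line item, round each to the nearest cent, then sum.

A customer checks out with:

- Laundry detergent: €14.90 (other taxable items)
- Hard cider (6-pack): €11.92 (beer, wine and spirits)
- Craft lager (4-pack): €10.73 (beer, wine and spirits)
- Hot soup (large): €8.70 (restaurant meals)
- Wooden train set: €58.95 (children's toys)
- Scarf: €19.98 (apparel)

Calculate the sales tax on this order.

€10.75

Laundry detergent €14.90: other taxable items → 5.25% + 1.5% transit = 6.75% → €1.01
Hard cider (6-pack) €11.92: beer, wine and spirits → 7.75% + 1% transit = 8.75% → €1.04
Craft lager (4-pack) €10.73: beer, wine and spirits → 7.75% + 1% transit = 8.75% → €0.94
Hot soup (large) €8.70: restaurant meals → 9.75% + 1.75% transit = 11.5% → €1.00
Wooden train set €58.95: children's toys → 9% + 0% transit = 9% → €5.31
Scarf €19.98: apparel → 5% + 2.25% transit = 7.25% → €1.45
Total tax = €1.01 + €1.04 + €0.94 + €1.00 + €5.31 + €1.45 = €10.75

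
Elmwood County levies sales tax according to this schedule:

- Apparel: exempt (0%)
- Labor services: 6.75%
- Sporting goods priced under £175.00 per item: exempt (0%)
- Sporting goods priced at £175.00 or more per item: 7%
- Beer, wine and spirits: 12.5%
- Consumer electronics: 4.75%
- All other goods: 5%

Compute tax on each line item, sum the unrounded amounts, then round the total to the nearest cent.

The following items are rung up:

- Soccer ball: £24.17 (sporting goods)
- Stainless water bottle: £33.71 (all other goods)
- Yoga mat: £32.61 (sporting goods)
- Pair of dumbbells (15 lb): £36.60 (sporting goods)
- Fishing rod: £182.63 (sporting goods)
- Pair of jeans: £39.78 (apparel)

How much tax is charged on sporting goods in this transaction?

£12.78

Soccer ball £24.17: sporting goods, under £175.00 → 0% → £0.00
Yoga mat £32.61: sporting goods, under £175.00 → 0% → £0.00
Pair of dumbbells (15 lb) £36.60: sporting goods, under £175.00 → 0% → £0.00
Fishing rod £182.63: sporting goods, £175.00 or more → 7% → £12.7841
Tax on sporting goods: unrounded sum = £12.7841 → £12.78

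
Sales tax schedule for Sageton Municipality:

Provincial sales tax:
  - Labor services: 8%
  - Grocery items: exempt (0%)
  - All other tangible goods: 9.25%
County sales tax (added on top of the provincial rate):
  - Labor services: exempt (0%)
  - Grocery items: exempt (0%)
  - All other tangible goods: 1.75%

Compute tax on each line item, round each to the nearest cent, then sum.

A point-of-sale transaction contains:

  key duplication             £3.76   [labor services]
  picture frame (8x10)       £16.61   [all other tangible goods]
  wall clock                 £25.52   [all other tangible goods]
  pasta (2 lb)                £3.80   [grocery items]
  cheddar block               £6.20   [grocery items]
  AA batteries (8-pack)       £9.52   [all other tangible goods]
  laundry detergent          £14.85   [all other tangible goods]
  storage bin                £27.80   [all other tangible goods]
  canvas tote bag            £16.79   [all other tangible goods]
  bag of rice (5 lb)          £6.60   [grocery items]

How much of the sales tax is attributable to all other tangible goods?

Picture frame (8x10) £16.61: all other tangible goods → 9.25% + 1.75% county = 11% → £1.83
Wall clock £25.52: all other tangible goods → 9.25% + 1.75% county = 11% → £2.81
AA batteries (8-pack) £9.52: all other tangible goods → 9.25% + 1.75% county = 11% → £1.05
Laundry detergent £14.85: all other tangible goods → 9.25% + 1.75% county = 11% → £1.63
Storage bin £27.80: all other tangible goods → 9.25% + 1.75% county = 11% → £3.06
Canvas tote bag £16.79: all other tangible goods → 9.25% + 1.75% county = 11% → £1.85
Tax on all other tangible goods = £1.83 + £2.81 + £1.05 + £1.63 + £3.06 + £1.85 = £12.23

£12.23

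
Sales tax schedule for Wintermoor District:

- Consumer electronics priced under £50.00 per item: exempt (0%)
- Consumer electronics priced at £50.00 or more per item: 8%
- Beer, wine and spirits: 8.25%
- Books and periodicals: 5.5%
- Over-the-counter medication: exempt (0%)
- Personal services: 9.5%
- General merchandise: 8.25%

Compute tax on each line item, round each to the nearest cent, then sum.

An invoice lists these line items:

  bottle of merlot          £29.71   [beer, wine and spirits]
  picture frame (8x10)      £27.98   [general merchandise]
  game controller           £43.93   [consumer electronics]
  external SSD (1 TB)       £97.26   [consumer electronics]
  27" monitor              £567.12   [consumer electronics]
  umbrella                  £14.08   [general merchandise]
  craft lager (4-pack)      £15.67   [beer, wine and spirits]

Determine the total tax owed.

Bottle of merlot £29.71: beer, wine and spirits → 8.25% → £2.45
Picture frame (8x10) £27.98: general merchandise → 8.25% → £2.31
Game controller £43.93: consumer electronics, under £50.00 → 0% → £0.00
External SSD (1 TB) £97.26: consumer electronics, £50.00 or more → 8% → £7.78
27" monitor £567.12: consumer electronics, £50.00 or more → 8% → £45.37
Umbrella £14.08: general merchandise → 8.25% → £1.16
Craft lager (4-pack) £15.67: beer, wine and spirits → 8.25% → £1.29
Total tax = £2.45 + £2.31 + £7.78 + £45.37 + £1.16 + £1.29 = £60.36

£60.36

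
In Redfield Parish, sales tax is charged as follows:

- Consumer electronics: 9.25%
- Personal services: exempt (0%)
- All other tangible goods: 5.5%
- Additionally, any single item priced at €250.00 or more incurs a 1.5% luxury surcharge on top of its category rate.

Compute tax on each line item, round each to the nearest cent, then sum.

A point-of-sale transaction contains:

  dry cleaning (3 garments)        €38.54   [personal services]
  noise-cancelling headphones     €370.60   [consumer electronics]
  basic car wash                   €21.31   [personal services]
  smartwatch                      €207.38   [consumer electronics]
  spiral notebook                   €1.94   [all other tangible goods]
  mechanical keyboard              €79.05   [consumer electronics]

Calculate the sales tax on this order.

Dry cleaning (3 garments) €38.54: personal services → 0% → €0.00
Noise-cancelling headphones €370.60: consumer electronics → 9.25% + 1.5% surcharge = 10.75% → €39.84
Basic car wash €21.31: personal services → 0% → €0.00
Smartwatch €207.38: consumer electronics → 9.25% → €19.18
Spiral notebook €1.94: all other tangible goods → 5.5% → €0.11
Mechanical keyboard €79.05: consumer electronics → 9.25% → €7.31
Total tax = €39.84 + €19.18 + €0.11 + €7.31 = €66.44

€66.44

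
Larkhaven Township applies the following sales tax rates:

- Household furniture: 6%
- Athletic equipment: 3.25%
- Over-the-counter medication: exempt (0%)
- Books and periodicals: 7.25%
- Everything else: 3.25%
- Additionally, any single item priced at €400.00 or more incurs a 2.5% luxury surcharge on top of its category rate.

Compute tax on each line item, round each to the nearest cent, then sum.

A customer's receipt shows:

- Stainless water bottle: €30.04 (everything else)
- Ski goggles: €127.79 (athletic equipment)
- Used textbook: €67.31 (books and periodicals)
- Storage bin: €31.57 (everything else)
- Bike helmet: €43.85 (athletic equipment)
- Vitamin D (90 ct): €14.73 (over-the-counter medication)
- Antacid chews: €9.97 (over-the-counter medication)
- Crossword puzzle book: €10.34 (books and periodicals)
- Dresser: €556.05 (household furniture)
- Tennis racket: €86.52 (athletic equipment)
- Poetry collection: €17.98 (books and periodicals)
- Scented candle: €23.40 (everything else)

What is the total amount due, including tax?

€1084.90

Stainless water bottle €30.04: everything else → 3.25% → €0.98
Ski goggles €127.79: athletic equipment → 3.25% → €4.15
Used textbook €67.31: books and periodicals → 7.25% → €4.88
Storage bin €31.57: everything else → 3.25% → €1.03
Bike helmet €43.85: athletic equipment → 3.25% → €1.43
Vitamin D (90 ct) €14.73: over-the-counter medication → 0% → €0.00
Antacid chews €9.97: over-the-counter medication → 0% → €0.00
Crossword puzzle book €10.34: books and periodicals → 7.25% → €0.75
Dresser €556.05: household furniture → 6% + 2.5% surcharge = 8.5% → €47.26
Tennis racket €86.52: athletic equipment → 3.25% → €2.81
Poetry collection €17.98: books and periodicals → 7.25% → €1.30
Scented candle €23.40: everything else → 3.25% → €0.76
Subtotal = €1019.55; tax = €65.35; total due = €1084.90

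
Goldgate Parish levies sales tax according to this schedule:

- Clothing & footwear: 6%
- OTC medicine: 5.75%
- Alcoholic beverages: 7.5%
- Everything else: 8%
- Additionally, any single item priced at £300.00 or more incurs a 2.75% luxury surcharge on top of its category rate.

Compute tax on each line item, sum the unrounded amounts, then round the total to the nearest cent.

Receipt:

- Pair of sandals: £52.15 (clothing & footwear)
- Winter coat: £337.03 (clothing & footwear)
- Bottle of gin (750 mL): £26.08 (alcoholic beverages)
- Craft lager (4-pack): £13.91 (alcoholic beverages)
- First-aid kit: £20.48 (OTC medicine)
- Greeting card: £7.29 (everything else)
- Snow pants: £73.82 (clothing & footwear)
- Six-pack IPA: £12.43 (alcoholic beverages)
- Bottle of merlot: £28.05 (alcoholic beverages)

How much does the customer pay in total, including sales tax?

£616.08

Pair of sandals £52.15: clothing & footwear → 6% → £3.129
Winter coat £337.03: clothing & footwear → 6% + 2.75% surcharge = 8.75% → £29.490125
Bottle of gin (750 mL) £26.08: alcoholic beverages → 7.5% → £1.956
Craft lager (4-pack) £13.91: alcoholic beverages → 7.5% → £1.04325
First-aid kit £20.48: OTC medicine → 5.75% → £1.1776
Greeting card £7.29: everything else → 8% → £0.5832
Snow pants £73.82: clothing & footwear → 6% → £4.4292
Six-pack IPA £12.43: alcoholic beverages → 7.5% → £0.93225
Bottle of merlot £28.05: alcoholic beverages → 7.5% → £2.10375
Subtotal = £571.24; unrounded tax = £44.844375 → £44.84; total due = £616.08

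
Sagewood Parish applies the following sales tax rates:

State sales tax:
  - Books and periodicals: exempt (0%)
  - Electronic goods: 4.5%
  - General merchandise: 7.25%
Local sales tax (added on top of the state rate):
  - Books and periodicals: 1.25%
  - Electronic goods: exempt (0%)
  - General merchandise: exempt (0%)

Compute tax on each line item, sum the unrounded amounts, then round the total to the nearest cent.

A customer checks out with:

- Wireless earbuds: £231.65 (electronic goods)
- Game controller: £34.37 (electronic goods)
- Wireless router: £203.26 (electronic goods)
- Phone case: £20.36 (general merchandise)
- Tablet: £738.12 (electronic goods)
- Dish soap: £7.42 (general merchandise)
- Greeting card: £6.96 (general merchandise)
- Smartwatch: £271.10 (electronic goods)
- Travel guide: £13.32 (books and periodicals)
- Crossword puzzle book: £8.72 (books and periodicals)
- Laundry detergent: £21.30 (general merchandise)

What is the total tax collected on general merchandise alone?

Phone case £20.36: general merchandise → 7.25% + 0% local = 7.25% → £1.4761
Dish soap £7.42: general merchandise → 7.25% + 0% local = 7.25% → £0.53795
Greeting card £6.96: general merchandise → 7.25% + 0% local = 7.25% → £0.5046
Laundry detergent £21.30: general merchandise → 7.25% + 0% local = 7.25% → £1.54425
Tax on general merchandise: unrounded sum = £4.0629 → £4.06

£4.06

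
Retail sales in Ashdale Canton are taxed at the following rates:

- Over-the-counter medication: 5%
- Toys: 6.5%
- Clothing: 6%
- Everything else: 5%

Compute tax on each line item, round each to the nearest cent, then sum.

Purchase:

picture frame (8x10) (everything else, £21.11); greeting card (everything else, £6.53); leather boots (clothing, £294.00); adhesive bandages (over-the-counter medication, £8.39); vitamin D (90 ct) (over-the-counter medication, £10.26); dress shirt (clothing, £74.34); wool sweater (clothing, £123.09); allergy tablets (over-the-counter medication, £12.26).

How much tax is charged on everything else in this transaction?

£1.39

Picture frame (8x10) £21.11: everything else → 5% → £1.06
Greeting card £6.53: everything else → 5% → £0.33
Tax on everything else = £1.06 + £0.33 = £1.39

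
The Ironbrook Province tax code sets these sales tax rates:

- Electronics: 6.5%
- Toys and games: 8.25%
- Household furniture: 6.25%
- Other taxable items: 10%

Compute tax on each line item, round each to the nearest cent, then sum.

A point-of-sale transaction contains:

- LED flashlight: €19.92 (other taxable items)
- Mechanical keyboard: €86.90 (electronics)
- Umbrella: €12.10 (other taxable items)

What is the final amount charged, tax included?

LED flashlight €19.92: other taxable items → 10% → €1.99
Mechanical keyboard €86.90: electronics → 6.5% → €5.65
Umbrella €12.10: other taxable items → 10% → €1.21
Subtotal = €118.92; tax = €8.85; total due = €127.77

€127.77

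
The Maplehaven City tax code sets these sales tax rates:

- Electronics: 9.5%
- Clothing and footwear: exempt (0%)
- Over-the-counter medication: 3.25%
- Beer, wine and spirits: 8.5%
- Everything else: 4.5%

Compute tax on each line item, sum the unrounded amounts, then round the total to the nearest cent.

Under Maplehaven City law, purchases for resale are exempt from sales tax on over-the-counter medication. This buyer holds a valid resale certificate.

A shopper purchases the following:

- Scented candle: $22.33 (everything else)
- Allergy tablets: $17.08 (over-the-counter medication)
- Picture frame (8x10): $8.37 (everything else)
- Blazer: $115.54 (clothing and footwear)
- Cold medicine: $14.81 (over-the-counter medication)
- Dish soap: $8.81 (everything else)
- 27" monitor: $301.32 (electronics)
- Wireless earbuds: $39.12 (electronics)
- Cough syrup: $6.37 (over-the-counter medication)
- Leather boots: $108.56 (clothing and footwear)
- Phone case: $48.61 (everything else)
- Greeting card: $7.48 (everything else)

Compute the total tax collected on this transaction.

Scented candle $22.33: everything else → 4.5% → $1.00485
Allergy tablets $17.08: over-the-counter medication, buyer-exempt → 0% → $0.00
Picture frame (8x10) $8.37: everything else → 4.5% → $0.37665
Blazer $115.54: clothing and footwear → 0% → $0.00
Cold medicine $14.81: over-the-counter medication, buyer-exempt → 0% → $0.00
Dish soap $8.81: everything else → 4.5% → $0.39645
27" monitor $301.32: electronics → 9.5% → $28.6254
Wireless earbuds $39.12: electronics → 9.5% → $3.7164
Cough syrup $6.37: over-the-counter medication, buyer-exempt → 0% → $0.00
Leather boots $108.56: clothing and footwear → 0% → $0.00
Phone case $48.61: everything else → 4.5% → $2.18745
Greeting card $7.48: everything else → 4.5% → $0.3366
Unrounded tax sum = $36.6438 → $36.64

$36.64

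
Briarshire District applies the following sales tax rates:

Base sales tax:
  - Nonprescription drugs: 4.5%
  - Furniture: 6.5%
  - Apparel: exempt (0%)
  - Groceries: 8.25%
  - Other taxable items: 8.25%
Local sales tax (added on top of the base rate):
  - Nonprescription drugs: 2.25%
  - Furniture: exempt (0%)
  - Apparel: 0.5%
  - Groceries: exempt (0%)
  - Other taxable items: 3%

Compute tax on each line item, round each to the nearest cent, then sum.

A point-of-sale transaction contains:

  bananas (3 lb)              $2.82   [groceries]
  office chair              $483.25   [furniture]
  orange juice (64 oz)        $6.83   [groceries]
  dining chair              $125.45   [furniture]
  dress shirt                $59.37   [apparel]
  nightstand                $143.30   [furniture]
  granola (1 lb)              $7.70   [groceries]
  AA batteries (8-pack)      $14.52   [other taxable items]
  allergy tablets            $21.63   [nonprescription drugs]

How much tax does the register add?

$53.69

Bananas (3 lb) $2.82: groceries → 8.25% + 0% local = 8.25% → $0.23
Office chair $483.25: furniture → 6.5% + 0% local = 6.5% → $31.41
Orange juice (64 oz) $6.83: groceries → 8.25% + 0% local = 8.25% → $0.56
Dining chair $125.45: furniture → 6.5% + 0% local = 6.5% → $8.15
Dress shirt $59.37: apparel → 0% + 0.5% local = 0.5% → $0.30
Nightstand $143.30: furniture → 6.5% + 0% local = 6.5% → $9.31
Granola (1 lb) $7.70: groceries → 8.25% + 0% local = 8.25% → $0.64
AA batteries (8-pack) $14.52: other taxable items → 8.25% + 3% local = 11.25% → $1.63
Allergy tablets $21.63: nonprescription drugs → 4.5% + 2.25% local = 6.75% → $1.46
Total tax = $0.23 + $31.41 + $0.56 + $8.15 + $0.30 + $9.31 + $0.64 + $1.63 + $1.46 = $53.69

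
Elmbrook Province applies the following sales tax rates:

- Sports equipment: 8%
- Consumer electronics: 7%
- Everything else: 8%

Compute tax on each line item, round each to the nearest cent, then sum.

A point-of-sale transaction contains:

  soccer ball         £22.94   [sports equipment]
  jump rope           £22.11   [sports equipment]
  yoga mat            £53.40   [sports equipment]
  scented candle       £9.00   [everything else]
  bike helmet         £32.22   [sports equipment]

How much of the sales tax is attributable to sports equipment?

£10.46

Soccer ball £22.94: sports equipment → 8% → £1.84
Jump rope £22.11: sports equipment → 8% → £1.77
Yoga mat £53.40: sports equipment → 8% → £4.27
Bike helmet £32.22: sports equipment → 8% → £2.58
Tax on sports equipment = £1.84 + £1.77 + £4.27 + £2.58 = £10.46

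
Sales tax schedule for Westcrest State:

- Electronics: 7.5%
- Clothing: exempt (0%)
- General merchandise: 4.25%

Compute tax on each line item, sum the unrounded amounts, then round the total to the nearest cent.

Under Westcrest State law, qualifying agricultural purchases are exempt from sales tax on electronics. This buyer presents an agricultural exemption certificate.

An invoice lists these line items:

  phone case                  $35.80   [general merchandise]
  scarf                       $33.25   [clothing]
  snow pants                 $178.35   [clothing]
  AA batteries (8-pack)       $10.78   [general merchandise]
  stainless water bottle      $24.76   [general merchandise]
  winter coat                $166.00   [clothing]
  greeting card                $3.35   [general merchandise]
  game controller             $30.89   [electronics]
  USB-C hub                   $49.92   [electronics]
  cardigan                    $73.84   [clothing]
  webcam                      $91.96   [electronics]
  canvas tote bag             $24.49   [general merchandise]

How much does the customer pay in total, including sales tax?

Phone case $35.80: general merchandise → 4.25% → $1.5215
Scarf $33.25: clothing → 0% → $0.00
Snow pants $178.35: clothing → 0% → $0.00
AA batteries (8-pack) $10.78: general merchandise → 4.25% → $0.45815
Stainless water bottle $24.76: general merchandise → 4.25% → $1.0523
Winter coat $166.00: clothing → 0% → $0.00
Greeting card $3.35: general merchandise → 4.25% → $0.142375
Game controller $30.89: electronics, buyer-exempt → 0% → $0.00
USB-C hub $49.92: electronics, buyer-exempt → 0% → $0.00
Cardigan $73.84: clothing → 0% → $0.00
Webcam $91.96: electronics, buyer-exempt → 0% → $0.00
Canvas tote bag $24.49: general merchandise → 4.25% → $1.040825
Subtotal = $723.39; unrounded tax = $4.21515 → $4.22; total due = $727.61

$727.61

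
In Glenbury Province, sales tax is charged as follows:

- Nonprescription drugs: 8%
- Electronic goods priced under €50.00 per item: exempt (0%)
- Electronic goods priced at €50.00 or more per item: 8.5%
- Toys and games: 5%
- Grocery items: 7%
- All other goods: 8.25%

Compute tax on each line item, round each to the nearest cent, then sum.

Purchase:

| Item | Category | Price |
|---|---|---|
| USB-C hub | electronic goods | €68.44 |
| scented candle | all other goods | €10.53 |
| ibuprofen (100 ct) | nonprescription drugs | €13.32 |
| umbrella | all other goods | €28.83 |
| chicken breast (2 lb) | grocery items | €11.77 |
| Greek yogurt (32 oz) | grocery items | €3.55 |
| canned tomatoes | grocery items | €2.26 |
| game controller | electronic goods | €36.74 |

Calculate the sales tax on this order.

€11.37

USB-C hub €68.44: electronic goods, €50.00 or more → 8.5% → €5.82
Scented candle €10.53: all other goods → 8.25% → €0.87
Ibuprofen (100 ct) €13.32: nonprescription drugs → 8% → €1.07
Umbrella €28.83: all other goods → 8.25% → €2.38
Chicken breast (2 lb) €11.77: grocery items → 7% → €0.82
Greek yogurt (32 oz) €3.55: grocery items → 7% → €0.25
Canned tomatoes €2.26: grocery items → 7% → €0.16
Game controller €36.74: electronic goods, under €50.00 → 0% → €0.00
Total tax = €5.82 + €0.87 + €1.07 + €2.38 + €0.82 + €0.25 + €0.16 = €11.37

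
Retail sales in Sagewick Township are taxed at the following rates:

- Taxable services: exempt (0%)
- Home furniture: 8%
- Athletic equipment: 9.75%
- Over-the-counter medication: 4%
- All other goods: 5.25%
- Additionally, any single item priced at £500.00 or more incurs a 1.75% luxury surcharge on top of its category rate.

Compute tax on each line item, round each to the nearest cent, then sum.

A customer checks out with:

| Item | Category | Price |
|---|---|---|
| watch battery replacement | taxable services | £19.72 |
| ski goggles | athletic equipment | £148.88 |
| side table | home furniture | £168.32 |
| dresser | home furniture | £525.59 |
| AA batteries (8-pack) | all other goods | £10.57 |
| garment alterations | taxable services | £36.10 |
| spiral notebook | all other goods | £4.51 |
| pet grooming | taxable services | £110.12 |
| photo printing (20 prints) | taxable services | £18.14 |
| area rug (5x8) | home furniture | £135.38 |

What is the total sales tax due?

£90.86

Watch battery replacement £19.72: taxable services → 0% → £0.00
Ski goggles £148.88: athletic equipment → 9.75% → £14.52
Side table £168.32: home furniture → 8% → £13.47
Dresser £525.59: home furniture → 8% + 1.75% surcharge = 9.75% → £51.25
AA batteries (8-pack) £10.57: all other goods → 5.25% → £0.55
Garment alterations £36.10: taxable services → 0% → £0.00
Spiral notebook £4.51: all other goods → 5.25% → £0.24
Pet grooming £110.12: taxable services → 0% → £0.00
Photo printing (20 prints) £18.14: taxable services → 0% → £0.00
Area rug (5x8) £135.38: home furniture → 8% → £10.83
Total tax = £14.52 + £13.47 + £51.25 + £0.55 + £0.24 + £10.83 = £90.86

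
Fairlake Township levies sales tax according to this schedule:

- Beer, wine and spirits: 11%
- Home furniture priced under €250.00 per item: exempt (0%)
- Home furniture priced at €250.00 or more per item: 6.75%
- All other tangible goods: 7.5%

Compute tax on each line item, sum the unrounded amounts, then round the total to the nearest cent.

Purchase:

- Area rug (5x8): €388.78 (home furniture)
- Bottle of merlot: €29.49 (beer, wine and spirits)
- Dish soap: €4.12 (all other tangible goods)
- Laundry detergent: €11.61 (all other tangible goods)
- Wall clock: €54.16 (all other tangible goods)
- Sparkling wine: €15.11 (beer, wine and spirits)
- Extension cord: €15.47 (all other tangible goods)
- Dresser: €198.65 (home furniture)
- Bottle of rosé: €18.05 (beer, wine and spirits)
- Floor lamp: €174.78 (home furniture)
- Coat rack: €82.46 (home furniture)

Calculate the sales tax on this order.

Area rug (5x8) €388.78: home furniture, €250.00 or more → 6.75% → €26.24265
Bottle of merlot €29.49: beer, wine and spirits → 11% → €3.2439
Dish soap €4.12: all other tangible goods → 7.5% → €0.309
Laundry detergent €11.61: all other tangible goods → 7.5% → €0.87075
Wall clock €54.16: all other tangible goods → 7.5% → €4.062
Sparkling wine €15.11: beer, wine and spirits → 11% → €1.6621
Extension cord €15.47: all other tangible goods → 7.5% → €1.16025
Dresser €198.65: home furniture, under €250.00 → 0% → €0.00
Bottle of rosé €18.05: beer, wine and spirits → 11% → €1.9855
Floor lamp €174.78: home furniture, under €250.00 → 0% → €0.00
Coat rack €82.46: home furniture, under €250.00 → 0% → €0.00
Unrounded tax sum = €39.53615 → €39.54

€39.54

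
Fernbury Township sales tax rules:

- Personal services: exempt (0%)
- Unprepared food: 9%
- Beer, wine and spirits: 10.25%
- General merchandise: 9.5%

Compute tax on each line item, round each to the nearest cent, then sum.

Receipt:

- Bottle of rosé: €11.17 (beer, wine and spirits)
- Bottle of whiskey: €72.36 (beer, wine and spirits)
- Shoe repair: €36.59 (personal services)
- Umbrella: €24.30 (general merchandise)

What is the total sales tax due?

€10.87

Bottle of rosé €11.17: beer, wine and spirits → 10.25% → €1.14
Bottle of whiskey €72.36: beer, wine and spirits → 10.25% → €7.42
Shoe repair €36.59: personal services → 0% → €0.00
Umbrella €24.30: general merchandise → 9.5% → €2.31
Total tax = €1.14 + €7.42 + €2.31 = €10.87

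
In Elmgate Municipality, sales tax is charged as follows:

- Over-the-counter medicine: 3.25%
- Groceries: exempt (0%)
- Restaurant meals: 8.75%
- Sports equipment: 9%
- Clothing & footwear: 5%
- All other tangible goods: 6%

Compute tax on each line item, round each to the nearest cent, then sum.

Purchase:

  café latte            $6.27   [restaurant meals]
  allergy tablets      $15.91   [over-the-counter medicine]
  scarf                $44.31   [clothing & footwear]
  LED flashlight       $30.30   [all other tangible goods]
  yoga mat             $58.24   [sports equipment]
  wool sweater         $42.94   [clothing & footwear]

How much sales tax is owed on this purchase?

$12.50

Café latte $6.27: restaurant meals → 8.75% → $0.55
Allergy tablets $15.91: over-the-counter medicine → 3.25% → $0.52
Scarf $44.31: clothing & footwear → 5% → $2.22
LED flashlight $30.30: all other tangible goods → 6% → $1.82
Yoga mat $58.24: sports equipment → 9% → $5.24
Wool sweater $42.94: clothing & footwear → 5% → $2.15
Total tax = $0.55 + $0.52 + $2.22 + $1.82 + $5.24 + $2.15 = $12.50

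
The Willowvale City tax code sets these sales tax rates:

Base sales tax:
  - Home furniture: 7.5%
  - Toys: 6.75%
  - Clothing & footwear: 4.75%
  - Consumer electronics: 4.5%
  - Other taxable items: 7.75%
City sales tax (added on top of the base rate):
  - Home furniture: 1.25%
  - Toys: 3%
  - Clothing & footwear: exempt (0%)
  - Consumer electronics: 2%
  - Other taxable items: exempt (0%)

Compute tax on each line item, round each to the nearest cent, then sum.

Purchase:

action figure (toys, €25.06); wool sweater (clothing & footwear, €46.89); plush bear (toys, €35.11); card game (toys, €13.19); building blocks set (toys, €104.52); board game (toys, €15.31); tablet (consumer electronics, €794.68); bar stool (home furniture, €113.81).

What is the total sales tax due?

Action figure €25.06: toys → 6.75% + 3% city = 9.75% → €2.44
Wool sweater €46.89: clothing & footwear → 4.75% + 0% city = 4.75% → €2.23
Plush bear €35.11: toys → 6.75% + 3% city = 9.75% → €3.42
Card game €13.19: toys → 6.75% + 3% city = 9.75% → €1.29
Building blocks set €104.52: toys → 6.75% + 3% city = 9.75% → €10.19
Board game €15.31: toys → 6.75% + 3% city = 9.75% → €1.49
Tablet €794.68: consumer electronics → 4.5% + 2% city = 6.5% → €51.65
Bar stool €113.81: home furniture → 7.5% + 1.25% city = 8.75% → €9.96
Total tax = €2.44 + €2.23 + €3.42 + €1.29 + €10.19 + €1.49 + €51.65 + €9.96 = €82.67

€82.67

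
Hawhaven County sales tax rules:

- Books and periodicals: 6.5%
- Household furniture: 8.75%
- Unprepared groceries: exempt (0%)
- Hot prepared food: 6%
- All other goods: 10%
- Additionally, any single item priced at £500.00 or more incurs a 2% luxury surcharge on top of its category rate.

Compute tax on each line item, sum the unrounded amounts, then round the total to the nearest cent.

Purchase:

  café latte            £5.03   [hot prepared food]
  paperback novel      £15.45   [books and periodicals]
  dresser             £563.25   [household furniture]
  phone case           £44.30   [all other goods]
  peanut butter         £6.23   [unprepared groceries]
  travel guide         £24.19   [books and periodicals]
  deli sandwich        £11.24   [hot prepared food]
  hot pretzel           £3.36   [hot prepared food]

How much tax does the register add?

£68.73

Café latte £5.03: hot prepared food → 6% → £0.3018
Paperback novel £15.45: books and periodicals → 6.5% → £1.00425
Dresser £563.25: household furniture → 8.75% + 2% surcharge = 10.75% → £60.549375
Phone case £44.30: all other goods → 10% → £4.43
Peanut butter £6.23: unprepared groceries → 0% → £0.00
Travel guide £24.19: books and periodicals → 6.5% → £1.57235
Deli sandwich £11.24: hot prepared food → 6% → £0.6744
Hot pretzel £3.36: hot prepared food → 6% → £0.2016
Unrounded tax sum = £68.733775 → £68.73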